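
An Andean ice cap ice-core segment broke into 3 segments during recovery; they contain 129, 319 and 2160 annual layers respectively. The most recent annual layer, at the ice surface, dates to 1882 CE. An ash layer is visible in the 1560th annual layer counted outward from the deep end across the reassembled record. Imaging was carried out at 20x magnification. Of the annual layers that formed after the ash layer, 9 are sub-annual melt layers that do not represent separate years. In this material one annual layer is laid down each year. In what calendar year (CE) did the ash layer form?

843 CE

Total annual layers = 129 + 319 + 2160 = 2608.
2608 − 1560 = 1048 annual layers lie beyond the ash layer toward the ice surface.
Excluding 9 false annual layers: 1048 − 9 = 1039.
The annual layer at the ice surface is 1882 CE, so the ash layer dates to 1882 − 1039 = 843 CE.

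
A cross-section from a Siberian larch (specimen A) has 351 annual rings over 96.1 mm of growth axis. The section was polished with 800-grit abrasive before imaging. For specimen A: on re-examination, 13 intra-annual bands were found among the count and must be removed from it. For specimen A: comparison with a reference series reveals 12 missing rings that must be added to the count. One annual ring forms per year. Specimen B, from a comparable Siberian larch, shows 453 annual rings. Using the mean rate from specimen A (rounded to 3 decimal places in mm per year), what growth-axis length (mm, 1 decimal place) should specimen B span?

124.6 mm

Specimen A: adjusted count: 351 − 13 + 12 = 350 annual rings.
A: 96.1 mm over 350 years gives 96.1 / 350 ≈ 0.275 mm/year.
B's length ≈ 0.275 × 453 = 124.6 mm.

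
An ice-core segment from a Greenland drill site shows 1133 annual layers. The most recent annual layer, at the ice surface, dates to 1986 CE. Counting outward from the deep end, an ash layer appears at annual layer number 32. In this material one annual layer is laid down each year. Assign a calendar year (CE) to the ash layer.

885 CE

Between annual layer 32 and the ice surface there are 1133 − 32 = 1101 annual layers.
The annual layer at the ice surface is 1986 CE, so the ash layer dates to 1986 − 1101 = 885 CE.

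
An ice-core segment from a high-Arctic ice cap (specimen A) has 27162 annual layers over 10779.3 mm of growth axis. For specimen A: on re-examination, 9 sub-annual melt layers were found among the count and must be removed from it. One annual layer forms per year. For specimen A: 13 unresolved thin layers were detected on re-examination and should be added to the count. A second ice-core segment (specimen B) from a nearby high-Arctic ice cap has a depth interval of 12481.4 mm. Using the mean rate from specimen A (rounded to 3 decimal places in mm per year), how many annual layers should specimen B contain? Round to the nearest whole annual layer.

31439 annual layers

Specimen A: adjusted count: 27162 − 9 + 13 = 27166 annual layers.
A: 10779.3 mm over 27166 years gives 10779.3 / 27166 ≈ 0.397 mm per year.
For B, 12481.4 / 0.397 = 31439.29 years ≈ 31439 annual layers.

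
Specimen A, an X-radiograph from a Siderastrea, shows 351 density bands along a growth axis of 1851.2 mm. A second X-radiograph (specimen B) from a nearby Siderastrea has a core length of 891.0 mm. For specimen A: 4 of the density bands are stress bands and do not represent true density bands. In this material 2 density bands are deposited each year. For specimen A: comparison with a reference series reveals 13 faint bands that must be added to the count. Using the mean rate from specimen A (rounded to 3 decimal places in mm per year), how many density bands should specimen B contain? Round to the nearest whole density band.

173 density bands

Specimen A: adjusted count: 351 − 4 + 13 = 360 density bands.
Specimen A: with 2 density bands per year, 360 / 2 = 180 years.
A: 1851.2 mm over 180 years gives 1851.2 / 180 ≈ 10.284 mm per year.
For B, 891.0 / 10.284 = 86.64 years; at 2 density bands per year that is 86.64 × 2 ≈ 173 density bands.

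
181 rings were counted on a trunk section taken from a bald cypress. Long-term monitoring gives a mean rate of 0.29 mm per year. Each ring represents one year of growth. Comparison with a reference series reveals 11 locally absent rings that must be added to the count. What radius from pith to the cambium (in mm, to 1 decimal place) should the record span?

55.7 mm

True ring count = 181 + 11 = 192.
Length ≈ 0.29 × 192 = 55.7 mm.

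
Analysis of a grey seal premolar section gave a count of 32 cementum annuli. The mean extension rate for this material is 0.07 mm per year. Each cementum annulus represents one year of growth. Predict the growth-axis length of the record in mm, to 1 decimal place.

The record spans 32 years at 0.07 mm per year.
Length ≈ 0.07 × 32 = 2.2 mm.

2.2 mm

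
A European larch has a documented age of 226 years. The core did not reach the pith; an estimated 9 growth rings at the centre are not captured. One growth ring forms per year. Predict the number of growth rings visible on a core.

217 growth rings

One growth ring per year gives 226 growth rings over 226 years.
226 − 9 missed = 217 growth rings expected in the prepared section.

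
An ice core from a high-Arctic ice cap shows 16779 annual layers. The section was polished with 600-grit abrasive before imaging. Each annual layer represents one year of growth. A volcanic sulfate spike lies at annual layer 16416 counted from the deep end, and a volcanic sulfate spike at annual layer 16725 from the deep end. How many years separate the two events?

The two markers are separated by 16725 − 16416 = 309 annual layers.
That is 309 years at one annual layer per year.

309 years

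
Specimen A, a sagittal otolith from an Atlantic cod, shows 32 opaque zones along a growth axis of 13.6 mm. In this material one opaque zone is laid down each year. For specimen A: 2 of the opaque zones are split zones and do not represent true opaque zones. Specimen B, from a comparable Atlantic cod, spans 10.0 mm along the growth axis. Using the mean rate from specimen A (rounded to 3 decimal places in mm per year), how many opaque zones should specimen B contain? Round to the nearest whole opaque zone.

Specimen A: after corrections the count is 32 − 2 = 30 opaque zones.
A: Extension rate ≈ 13.6 / 30 = 0.453 mm per year.
For B, 10.0 / 0.453 = 22.08 years ≈ 22 opaque zones.

22 opaque zones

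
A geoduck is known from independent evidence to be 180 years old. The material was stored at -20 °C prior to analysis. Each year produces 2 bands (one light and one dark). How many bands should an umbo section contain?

With 2 bands per year, 180 years would produce 180 × 2 = 360 bands.
So 360 bands should be present.

360 bands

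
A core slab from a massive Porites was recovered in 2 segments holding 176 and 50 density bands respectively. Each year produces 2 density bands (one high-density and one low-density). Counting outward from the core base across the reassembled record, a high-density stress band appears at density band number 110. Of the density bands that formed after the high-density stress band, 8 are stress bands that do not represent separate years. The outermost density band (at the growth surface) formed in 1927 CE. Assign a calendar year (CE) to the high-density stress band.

1873 CE

Total density bands = 176 + 50 = 226.
The high-density stress band sits at density band 110 from the core base, so 226 − 110 = 116 density bands formed after it.
Removing the 8 false density bands leaves 116 − 8 = 108 true density bands beyond the high-density stress band.
108 density bands at 2 per year is 108 / 2 = 54 years.
Counting back 54 years from 1927 CE places the high-density stress band in 1927 − 54 = 1873 CE.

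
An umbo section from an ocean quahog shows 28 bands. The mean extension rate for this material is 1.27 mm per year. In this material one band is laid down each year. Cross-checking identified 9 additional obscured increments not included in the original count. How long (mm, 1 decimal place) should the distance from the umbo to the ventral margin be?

47.0 mm

Correcting the raw count gives 28 + 9 = 37 true bands.
37 years at 1.27 mm/year gives 1.27 × 37 = 47.0 mm.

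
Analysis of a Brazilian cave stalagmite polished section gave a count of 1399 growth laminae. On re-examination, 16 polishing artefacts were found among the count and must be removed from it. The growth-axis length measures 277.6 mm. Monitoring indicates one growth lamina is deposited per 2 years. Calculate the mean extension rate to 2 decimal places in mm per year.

0.10 mm per year

After corrections the count is 1399 − 16 = 1383 growth laminae.
1383 growth laminae at 2 years each span 1383 × 2 = 2766 years.
Mean rate = 277.6 mm / 2766 years ≈ 0.10 mm per year.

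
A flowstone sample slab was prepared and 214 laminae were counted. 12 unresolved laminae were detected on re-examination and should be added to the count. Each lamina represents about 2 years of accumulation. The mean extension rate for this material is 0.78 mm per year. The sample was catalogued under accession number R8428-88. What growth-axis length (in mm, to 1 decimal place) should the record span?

True lamina count = 214 + 12 = 226.
Multiplying by 2 years per lamina: 226 × 2 = 452 years.
Predicted length = 0.78 mm/year × 452 years = 352.6 mm.

352.6 mm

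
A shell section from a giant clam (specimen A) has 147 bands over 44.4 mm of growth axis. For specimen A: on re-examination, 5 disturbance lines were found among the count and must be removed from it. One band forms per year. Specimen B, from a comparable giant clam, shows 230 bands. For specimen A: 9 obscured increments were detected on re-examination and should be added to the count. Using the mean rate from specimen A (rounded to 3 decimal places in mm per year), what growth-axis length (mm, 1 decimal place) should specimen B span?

Specimen A: after corrections the count is 147 − 5 + 9 = 151 bands.
A: Mean rate = 44.4 mm / 151 years ≈ 0.294 mm/yr.
B's length ≈ 0.294 × 230 = 67.6 mm.

67.6 mm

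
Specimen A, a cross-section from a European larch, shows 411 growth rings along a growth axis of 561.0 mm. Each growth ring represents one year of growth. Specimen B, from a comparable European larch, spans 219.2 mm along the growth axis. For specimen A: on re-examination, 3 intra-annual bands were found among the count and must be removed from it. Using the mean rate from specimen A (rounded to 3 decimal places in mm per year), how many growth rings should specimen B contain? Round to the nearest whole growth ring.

Specimen A: correcting the raw count gives 411 − 3 = 408 true growth rings.
A: 561.0 mm over 408 years gives 561.0 / 408 ≈ 1.375 mm/year.
For B, 219.2 / 1.375 = 159.42 years ≈ 159 growth rings.

159 growth rings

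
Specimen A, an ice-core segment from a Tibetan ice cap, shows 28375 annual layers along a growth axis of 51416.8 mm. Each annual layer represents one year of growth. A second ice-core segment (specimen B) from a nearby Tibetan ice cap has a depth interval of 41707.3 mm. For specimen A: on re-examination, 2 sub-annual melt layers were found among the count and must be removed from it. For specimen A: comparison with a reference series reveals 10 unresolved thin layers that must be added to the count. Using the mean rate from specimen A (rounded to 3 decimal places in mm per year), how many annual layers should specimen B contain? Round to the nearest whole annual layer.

23017 annual layers

Specimen A: true annual layer count = 28375 − 2 + 10 = 28383.
A: 51416.8 mm over 28383 years gives 51416.8 / 28383 ≈ 1.812 mm per year.
B spans 41707.3 / 1.812 = 23017.27 years ≈ 23017 annual layers.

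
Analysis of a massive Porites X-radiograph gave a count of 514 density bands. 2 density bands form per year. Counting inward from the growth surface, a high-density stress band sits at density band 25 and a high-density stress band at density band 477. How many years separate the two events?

477 − 25 = 452 density bands lie between the two events.
With 2 density bands per year, 452 / 2 = 226 years.

226 yr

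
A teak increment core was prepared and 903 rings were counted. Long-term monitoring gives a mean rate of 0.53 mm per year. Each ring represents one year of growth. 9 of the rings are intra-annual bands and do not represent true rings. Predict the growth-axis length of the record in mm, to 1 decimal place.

473.8 mm

Adjusted count: 903 − 9 = 894 rings.
894 years at 0.53 mm/year gives 0.53 × 894 = 473.8 mm.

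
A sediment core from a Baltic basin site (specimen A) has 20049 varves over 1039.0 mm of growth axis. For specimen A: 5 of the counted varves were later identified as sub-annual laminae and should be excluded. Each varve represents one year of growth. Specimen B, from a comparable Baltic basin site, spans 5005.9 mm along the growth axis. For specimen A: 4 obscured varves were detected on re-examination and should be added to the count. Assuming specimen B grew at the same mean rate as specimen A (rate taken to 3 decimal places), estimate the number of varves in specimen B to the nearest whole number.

Specimen A: after corrections the count is 20049 − 5 + 4 = 20048 varves.
A: Extension rate ≈ 1039.0 / 20048 = 0.052 mm/yr.
B spans 5005.9 / 0.052 = 96267.31 years ≈ 96267 varves.

96267 varves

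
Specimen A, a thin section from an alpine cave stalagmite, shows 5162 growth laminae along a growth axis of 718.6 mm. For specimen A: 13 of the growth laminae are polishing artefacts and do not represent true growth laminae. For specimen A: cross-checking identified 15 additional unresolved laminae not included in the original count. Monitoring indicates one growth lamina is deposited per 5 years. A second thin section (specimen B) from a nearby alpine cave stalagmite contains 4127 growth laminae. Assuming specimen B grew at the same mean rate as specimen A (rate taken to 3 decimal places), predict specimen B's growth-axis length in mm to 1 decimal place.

Specimen A: adjusted count: 5162 − 13 + 15 = 5164 growth laminae.
Specimen A: 5164 growth laminae at 5 years each span 5164 × 5 = 25820 years.
A: Extension rate ≈ 718.6 / 25820 = 0.028 mm per year.
Specimen B: multiplying by 5 years per growth lamina: 4127 × 5 = 20635 years. For B, 0.028 mm/year × 20635 years = 577.8 mm.

577.8 mm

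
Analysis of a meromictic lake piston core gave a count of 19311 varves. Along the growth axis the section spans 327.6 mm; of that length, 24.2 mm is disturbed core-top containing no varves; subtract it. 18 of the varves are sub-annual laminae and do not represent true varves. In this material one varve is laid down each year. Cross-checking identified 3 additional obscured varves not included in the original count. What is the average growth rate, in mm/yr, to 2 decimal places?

True varve count = 19311 − 18 + 3 = 19296.
The growth record spans 327.6 − 24.2 = 303.4 mm.
Extension rate ≈ 303.4 / 19296 = 0.02 mm/yr.

0.02 mm/yr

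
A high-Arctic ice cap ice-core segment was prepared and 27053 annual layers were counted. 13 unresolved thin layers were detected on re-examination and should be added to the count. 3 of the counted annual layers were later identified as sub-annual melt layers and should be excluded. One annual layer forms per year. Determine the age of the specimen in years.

27063 years

Adjusted count: 27053 − 3 + 13 = 27063 annual layers.
With a one-to-one annual layer periodicity this is 27063 years.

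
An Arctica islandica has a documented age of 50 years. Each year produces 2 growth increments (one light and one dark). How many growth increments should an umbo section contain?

100 growth increments

Expected growth increments: 50 × 2 = 100.
So 100 growth increments should be present.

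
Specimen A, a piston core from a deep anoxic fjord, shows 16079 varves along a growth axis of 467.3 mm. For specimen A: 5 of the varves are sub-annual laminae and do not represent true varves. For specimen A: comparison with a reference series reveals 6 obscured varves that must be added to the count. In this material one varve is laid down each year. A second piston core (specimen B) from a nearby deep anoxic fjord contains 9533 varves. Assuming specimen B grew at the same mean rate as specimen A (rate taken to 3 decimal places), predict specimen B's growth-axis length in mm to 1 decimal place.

Specimen A: after corrections the count is 16079 − 5 + 6 = 16080 varves.
A: Extension rate ≈ 467.3 / 16080 = 0.029 mm/year.
For B, 0.029 mm/year × 9533 years = 276.5 mm.

276.5 mm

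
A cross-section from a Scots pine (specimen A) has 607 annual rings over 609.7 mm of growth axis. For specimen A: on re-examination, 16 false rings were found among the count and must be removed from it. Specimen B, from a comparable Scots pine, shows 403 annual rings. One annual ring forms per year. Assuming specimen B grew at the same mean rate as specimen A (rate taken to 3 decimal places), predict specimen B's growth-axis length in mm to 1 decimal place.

Specimen A: adjusted count: 607 − 16 = 591 annual rings.
A: 609.7 mm over 591 years gives 609.7 / 591 ≈ 1.032 mm/year.
Length of B = 1.032 × 403 = 415.9 mm.

415.9 mm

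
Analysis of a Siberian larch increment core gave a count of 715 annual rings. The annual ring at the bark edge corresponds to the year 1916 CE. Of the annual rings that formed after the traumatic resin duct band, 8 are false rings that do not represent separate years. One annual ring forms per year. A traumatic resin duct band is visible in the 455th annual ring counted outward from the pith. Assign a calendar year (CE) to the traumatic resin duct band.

1664 CE

The traumatic resin duct band sits at annual ring 455 from the pith, so 715 − 455 = 260 annual rings formed after it.
Excluding 8 false annual rings: 260 − 8 = 252.
1916 − 252 = 1664 CE.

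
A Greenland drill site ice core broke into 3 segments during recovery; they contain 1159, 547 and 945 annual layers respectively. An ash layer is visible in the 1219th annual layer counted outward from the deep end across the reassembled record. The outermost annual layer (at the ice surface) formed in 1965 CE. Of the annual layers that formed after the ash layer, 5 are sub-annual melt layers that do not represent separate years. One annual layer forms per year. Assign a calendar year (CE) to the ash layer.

538 CE

Total annual layers = 1159 + 547 + 945 = 2651.
2651 − 1219 = 1432 annual layers lie beyond the ash layer toward the ice surface.
1432 − 5 false = 1427 true annual layers after the ash layer.
The annual layer at the ice surface is 1965 CE, so the ash layer dates to 1965 − 1427 = 538 CE.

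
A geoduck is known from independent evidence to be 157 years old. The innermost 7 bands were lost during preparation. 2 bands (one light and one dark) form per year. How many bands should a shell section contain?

With 2 bands per year, 157 years would produce 157 × 2 = 314 bands.
Less the 7 uncaptured bands: 314 − 7 = 307.

307 bands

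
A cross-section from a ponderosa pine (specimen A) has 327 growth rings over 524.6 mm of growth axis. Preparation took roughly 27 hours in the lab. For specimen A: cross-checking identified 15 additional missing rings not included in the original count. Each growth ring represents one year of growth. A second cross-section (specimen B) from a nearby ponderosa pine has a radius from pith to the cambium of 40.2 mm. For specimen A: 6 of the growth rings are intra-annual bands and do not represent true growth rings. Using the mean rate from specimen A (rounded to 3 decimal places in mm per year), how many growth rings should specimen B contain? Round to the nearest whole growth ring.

Specimen A: true growth ring count = 327 − 6 + 15 = 336.
A: Mean rate = 524.6 mm / 336 years ≈ 1.561 mm per year.
Specimen B: 40.2 mm / 1.561 mm per year = 25.75 years ≈ 26 growth rings.

26 growth rings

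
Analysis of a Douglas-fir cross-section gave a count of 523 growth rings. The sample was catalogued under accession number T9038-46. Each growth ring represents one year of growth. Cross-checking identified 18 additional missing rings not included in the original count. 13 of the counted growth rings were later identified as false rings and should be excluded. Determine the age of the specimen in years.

Correcting the raw count gives 523 − 13 + 18 = 528 true growth rings.
At one growth ring per year, that is 528 years.

528 years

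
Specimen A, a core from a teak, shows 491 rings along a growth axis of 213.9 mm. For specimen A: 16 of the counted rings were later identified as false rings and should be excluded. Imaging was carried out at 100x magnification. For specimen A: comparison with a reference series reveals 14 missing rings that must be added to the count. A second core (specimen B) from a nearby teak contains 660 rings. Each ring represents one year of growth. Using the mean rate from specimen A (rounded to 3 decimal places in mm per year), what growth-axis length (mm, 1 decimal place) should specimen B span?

Specimen A: after corrections the count is 491 − 16 + 14 = 489 rings.
A: Mean rate = 213.9 mm / 489 years ≈ 0.437 mm/yr.
B's length ≈ 0.437 × 660 = 288.4 mm.

288.4 mm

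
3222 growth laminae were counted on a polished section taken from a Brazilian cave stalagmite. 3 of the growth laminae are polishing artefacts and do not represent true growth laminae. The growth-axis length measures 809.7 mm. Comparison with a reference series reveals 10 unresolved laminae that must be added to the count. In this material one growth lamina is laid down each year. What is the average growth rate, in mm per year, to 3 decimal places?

After corrections the count is 3222 − 3 + 10 = 3229 growth laminae.
Extension rate ≈ 809.7 / 3229 = 0.251 mm per year.

0.251 mm per year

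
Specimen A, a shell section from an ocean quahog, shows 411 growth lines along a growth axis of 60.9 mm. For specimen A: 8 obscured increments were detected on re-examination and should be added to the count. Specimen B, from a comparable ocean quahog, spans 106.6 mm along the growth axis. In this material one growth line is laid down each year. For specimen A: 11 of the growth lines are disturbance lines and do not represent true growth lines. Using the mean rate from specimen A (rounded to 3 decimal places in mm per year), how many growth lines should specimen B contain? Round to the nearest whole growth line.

715 growth lines

Specimen A: correcting the raw count gives 411 − 11 + 8 = 408 true growth lines.
A: Extension rate ≈ 60.9 / 408 = 0.149 mm per year.
Specimen B: 106.6 mm / 0.149 mm per year = 715.44 years ≈ 715 growth lines.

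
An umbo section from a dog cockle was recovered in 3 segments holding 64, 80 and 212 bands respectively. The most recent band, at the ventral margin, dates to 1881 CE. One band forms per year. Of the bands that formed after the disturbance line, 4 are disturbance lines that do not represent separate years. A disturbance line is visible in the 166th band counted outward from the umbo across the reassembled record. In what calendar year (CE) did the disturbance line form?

Total bands = 64 + 80 + 212 = 356.
The disturbance line sits at band 166 from the umbo, so 356 − 166 = 190 bands formed after it.
Excluding 4 false bands: 190 − 4 = 186.
The band at the ventral margin is 1881 CE, so the disturbance line dates to 1881 − 186 = 1695 CE.

1695 CE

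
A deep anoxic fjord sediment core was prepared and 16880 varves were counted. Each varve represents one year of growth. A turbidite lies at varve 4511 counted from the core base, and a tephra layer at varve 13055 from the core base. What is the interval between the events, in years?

Separation: 13055 − 4511 = 8544 varves.
That is 8544 years at one varve per year.

8544 years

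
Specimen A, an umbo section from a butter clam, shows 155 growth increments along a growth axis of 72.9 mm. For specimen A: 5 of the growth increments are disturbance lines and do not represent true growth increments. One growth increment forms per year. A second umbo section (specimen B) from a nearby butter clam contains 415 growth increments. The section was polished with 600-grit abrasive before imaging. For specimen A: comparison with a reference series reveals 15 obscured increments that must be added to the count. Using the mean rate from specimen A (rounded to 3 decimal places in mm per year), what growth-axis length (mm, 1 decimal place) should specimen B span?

183.4 mm

Specimen A: true growth increment count = 155 − 5 + 15 = 165.
A: Extension rate ≈ 72.9 / 165 = 0.442 mm per year.
B's length ≈ 0.442 × 415 = 183.4 mm.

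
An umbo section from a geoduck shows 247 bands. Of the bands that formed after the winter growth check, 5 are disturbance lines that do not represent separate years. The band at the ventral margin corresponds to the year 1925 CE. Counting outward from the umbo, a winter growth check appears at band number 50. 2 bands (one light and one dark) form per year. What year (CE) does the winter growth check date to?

Between band 50 and the ventral margin there are 247 − 50 = 197 bands.
Removing the 5 false bands leaves 197 − 5 = 192 true bands beyond the winter growth check.
Dividing by 2 bands per year: 192 / 2 = 96 years.
1925 − 96 = 1829 CE.

1829 CE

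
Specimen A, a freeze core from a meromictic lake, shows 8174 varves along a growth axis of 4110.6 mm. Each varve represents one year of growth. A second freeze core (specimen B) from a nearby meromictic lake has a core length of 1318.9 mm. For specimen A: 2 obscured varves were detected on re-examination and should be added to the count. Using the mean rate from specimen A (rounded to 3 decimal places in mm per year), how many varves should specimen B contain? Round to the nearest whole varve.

2622 varves

Specimen A: after corrections the count is 8174 + 2 = 8176 varves.
A: Mean rate = 4110.6 mm / 8176 years ≈ 0.503 mm per year.
B spans 1318.9 / 0.503 = 2622.07 years ≈ 2622 varves.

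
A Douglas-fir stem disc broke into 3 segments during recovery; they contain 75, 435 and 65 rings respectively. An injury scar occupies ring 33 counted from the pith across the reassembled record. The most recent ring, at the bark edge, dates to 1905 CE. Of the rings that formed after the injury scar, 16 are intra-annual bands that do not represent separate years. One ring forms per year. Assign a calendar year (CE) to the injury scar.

1379 CE

Total rings = 75 + 435 + 65 = 575.
The injury scar sits at ring 33 from the pith, so 575 − 33 = 542 rings formed after it.
Removing the 16 false rings leaves 542 − 16 = 526 true rings beyond the injury scar.
Counting back 526 years from 1905 CE places the injury scar in 1905 − 526 = 1379 CE.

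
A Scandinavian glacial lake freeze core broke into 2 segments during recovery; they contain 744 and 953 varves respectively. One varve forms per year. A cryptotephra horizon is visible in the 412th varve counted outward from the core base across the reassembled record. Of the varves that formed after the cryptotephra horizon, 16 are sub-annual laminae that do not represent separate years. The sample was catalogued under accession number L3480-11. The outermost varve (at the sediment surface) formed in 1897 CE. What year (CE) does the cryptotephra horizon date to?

Total varves = 744 + 953 = 1697.
The cryptotephra horizon sits at varve 412 from the core base, so 1697 − 412 = 1285 varves formed after it.
Removing the 16 false varves leaves 1285 − 16 = 1269 true varves beyond the cryptotephra horizon.
1897 − 1269 = 628 CE.

628 CE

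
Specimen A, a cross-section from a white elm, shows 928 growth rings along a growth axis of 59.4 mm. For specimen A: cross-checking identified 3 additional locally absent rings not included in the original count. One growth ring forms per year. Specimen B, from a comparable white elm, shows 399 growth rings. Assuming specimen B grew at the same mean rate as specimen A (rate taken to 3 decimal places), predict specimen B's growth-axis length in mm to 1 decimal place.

Specimen A: after corrections the count is 928 + 3 = 931 growth rings.
A: Mean rate = 59.4 mm / 931 years ≈ 0.064 mm/yr.
For B, 0.064 mm/year × 399 years = 25.5 mm.

25.5 mm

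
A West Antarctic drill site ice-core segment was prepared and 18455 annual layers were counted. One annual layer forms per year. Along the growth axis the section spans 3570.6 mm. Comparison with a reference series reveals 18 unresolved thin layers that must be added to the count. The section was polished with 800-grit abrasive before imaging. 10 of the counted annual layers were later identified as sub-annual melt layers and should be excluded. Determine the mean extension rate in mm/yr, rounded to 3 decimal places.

0.193 mm/yr

After corrections the count is 18455 − 10 + 18 = 18463 annual layers.
Mean rate = 3570.6 mm / 18463 years ≈ 0.193 mm/yr.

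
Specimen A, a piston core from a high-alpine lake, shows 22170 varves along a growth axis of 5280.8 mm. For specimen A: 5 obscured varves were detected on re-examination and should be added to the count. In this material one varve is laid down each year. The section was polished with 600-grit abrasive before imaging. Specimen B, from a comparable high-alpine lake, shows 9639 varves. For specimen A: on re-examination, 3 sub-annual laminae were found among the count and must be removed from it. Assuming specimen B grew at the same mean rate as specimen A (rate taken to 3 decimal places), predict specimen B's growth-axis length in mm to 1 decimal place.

Specimen A: correcting the raw count gives 22170 − 3 + 5 = 22172 true varves.
A: Extension rate ≈ 5280.8 / 22172 = 0.238 mm per year.
For B, 0.238 mm/year × 9639 years = 2294.1 mm.

2294.1 mm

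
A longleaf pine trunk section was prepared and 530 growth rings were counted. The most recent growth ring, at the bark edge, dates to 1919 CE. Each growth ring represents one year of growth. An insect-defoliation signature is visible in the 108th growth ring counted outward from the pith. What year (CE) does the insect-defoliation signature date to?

1497 CE

The insect-defoliation signature sits at growth ring 108 from the pith, so 530 − 108 = 422 growth rings formed after it.
The growth ring at the bark edge is 1919 CE, so the insect-defoliation signature dates to 1919 − 422 = 1497 CE.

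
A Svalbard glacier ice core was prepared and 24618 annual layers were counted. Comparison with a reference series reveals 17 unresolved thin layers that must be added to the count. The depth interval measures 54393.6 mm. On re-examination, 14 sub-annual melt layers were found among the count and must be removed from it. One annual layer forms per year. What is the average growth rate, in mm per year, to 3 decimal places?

Correcting the raw count gives 24618 − 14 + 17 = 24621 true annual layers.
Mean rate = 54393.6 mm / 24621 years ≈ 2.209 mm per year.

2.209 mm per year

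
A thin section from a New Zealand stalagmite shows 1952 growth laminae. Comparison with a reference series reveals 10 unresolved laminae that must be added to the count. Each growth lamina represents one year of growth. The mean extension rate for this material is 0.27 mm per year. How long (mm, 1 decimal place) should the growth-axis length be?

529.7 mm

Correcting the raw count gives 1952 + 10 = 1962 true growth laminae.
Predicted length = 0.27 mm/year × 1962 years = 529.7 mm.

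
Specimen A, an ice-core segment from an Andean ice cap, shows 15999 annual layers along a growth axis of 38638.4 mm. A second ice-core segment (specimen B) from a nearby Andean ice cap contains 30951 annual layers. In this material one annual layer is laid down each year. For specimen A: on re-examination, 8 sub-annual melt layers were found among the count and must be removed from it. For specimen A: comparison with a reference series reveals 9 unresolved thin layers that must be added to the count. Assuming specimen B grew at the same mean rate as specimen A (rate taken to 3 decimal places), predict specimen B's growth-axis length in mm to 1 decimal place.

Specimen A: true annual layer count = 15999 − 8 + 9 = 16000.
A: Mean rate = 38638.4 mm / 16000 years ≈ 2.415 mm per year.
For B, 2.415 mm/year × 30951 years = 74746.7 mm.

74746.7 mm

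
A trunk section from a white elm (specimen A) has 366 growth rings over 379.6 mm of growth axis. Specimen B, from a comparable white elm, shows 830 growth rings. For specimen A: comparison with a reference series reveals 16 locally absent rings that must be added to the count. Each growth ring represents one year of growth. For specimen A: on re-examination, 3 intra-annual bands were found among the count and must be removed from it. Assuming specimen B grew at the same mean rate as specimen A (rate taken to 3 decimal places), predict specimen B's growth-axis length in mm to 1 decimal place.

Specimen A: true growth ring count = 366 − 3 + 16 = 379.
A: 379.6 mm over 379 years gives 379.6 / 379 ≈ 1.002 mm per year.
Length of B = 1.002 × 830 = 831.7 mm.

831.7 mm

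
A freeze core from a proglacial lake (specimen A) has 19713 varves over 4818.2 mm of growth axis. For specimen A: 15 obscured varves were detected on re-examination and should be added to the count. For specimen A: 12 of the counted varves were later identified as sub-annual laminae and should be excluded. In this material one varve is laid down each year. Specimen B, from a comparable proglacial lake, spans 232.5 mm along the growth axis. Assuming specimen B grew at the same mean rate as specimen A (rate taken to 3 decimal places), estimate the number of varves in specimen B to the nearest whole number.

953 varves

Specimen A: after corrections the count is 19713 − 12 + 15 = 19716 varves.
A: Mean rate = 4818.2 mm / 19716 years ≈ 0.244 mm/year.
Specimen B: 232.5 mm / 0.244 mm per year = 952.87 years ≈ 953 varves.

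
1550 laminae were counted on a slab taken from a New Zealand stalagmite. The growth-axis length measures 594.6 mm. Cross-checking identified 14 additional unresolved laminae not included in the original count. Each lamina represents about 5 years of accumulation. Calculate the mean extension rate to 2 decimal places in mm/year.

Adjusted count: 1550 + 14 = 1564 laminae.
Multiplying by 5 years per lamina: 1564 × 5 = 7820 years.
Extension rate ≈ 594.6 / 7820 = 0.08 mm/year.

0.08 mm/year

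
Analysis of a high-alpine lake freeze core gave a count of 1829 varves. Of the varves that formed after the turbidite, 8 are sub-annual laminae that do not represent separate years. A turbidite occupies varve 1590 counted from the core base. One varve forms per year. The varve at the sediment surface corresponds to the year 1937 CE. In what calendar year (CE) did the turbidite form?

1706 CE

1829 − 1590 = 239 varves lie beyond the turbidite toward the sediment surface.
Removing the 8 false varves leaves 239 − 8 = 231 true varves beyond the turbidite.
Counting back 231 years from 1937 CE places the turbidite in 1937 − 231 = 1706 CE.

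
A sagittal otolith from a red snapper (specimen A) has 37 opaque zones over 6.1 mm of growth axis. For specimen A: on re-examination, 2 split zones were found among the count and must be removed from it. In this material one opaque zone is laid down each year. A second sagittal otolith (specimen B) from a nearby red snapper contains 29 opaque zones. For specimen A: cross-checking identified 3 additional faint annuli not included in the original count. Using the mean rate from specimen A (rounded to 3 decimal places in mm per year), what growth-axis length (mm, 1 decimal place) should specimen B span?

4.7 mm

Specimen A: true opaque zone count = 37 − 2 + 3 = 38.
A: Extension rate ≈ 6.1 / 38 = 0.161 mm per year.
For B, 0.161 mm/year × 29 years = 4.7 mm.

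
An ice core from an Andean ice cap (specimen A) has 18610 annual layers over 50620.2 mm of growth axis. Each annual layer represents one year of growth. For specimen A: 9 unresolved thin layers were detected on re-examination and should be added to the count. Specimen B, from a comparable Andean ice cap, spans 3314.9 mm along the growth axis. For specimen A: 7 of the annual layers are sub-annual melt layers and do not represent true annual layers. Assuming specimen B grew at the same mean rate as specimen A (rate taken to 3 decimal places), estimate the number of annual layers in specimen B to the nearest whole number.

1219 annual layers

Specimen A: after corrections the count is 18610 − 7 + 9 = 18612 annual layers.
A: Mean rate = 50620.2 mm / 18612 years ≈ 2.720 mm per year.
B spans 3314.9 / 2.720 = 1218.71 years ≈ 1219 annual layers.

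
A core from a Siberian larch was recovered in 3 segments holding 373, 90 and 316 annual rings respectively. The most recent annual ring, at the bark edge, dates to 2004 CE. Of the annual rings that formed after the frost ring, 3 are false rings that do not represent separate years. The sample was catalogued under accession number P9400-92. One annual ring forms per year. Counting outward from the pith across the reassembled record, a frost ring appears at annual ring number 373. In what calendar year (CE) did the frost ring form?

1601 CE

Total annual rings = 373 + 90 + 316 = 779.
Between annual ring 373 and the bark edge there are 779 − 373 = 406 annual rings.
Excluding 3 false annual rings: 406 − 3 = 403.
2004 − 403 = 1601 CE.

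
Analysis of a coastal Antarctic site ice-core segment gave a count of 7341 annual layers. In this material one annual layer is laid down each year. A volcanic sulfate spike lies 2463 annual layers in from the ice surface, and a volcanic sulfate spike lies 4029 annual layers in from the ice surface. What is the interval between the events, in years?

1566 yr

The two markers are separated by 4029 − 2463 = 1566 annual layers.
That is 1566 years at one annual layer per year.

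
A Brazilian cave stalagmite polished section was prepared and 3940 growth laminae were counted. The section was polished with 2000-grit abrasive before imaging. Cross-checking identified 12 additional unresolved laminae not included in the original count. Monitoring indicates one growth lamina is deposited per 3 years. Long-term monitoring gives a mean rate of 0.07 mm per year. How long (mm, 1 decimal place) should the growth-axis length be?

829.9 mm

Adjusted count: 3940 + 12 = 3952 growth laminae.
Multiplying by 3 years per growth lamina: 3952 × 3 = 11856 years.
Predicted length = 0.07 mm/year × 11856 years = 829.9 mm.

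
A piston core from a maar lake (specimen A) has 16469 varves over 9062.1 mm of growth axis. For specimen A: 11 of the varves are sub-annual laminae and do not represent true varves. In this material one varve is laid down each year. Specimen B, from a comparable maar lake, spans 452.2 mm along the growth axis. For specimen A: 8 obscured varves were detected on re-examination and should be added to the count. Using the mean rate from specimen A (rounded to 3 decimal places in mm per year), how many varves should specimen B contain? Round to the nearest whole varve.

Specimen A: adjusted count: 16469 − 11 + 8 = 16466 varves.
A: Mean rate = 9062.1 mm / 16466 years ≈ 0.550 mm per year.
For B, 452.2 / 0.550 = 822.18 years ≈ 822 varves.

822 varves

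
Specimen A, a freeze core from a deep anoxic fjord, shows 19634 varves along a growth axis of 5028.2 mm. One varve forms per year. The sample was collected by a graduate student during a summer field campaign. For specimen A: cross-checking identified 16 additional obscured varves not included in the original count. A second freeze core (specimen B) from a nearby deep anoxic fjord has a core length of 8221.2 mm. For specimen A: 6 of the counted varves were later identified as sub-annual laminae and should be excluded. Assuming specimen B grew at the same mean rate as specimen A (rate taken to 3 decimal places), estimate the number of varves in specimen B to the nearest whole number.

32114 varves

Specimen A: after corrections the count is 19634 − 6 + 16 = 19644 varves.
A: Extension rate ≈ 5028.2 / 19644 = 0.256 mm/year.
B spans 8221.2 / 0.256 = 32114.06 years ≈ 32114 varves.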